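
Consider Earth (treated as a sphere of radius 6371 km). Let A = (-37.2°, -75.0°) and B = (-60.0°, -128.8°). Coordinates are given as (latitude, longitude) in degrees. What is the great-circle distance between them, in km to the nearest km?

4519 km

With latitudes φ₁ = -37.200°, φ₂ = -60.000° and longitude difference Δλ = -53.800°:
cos c = sin φ₁ sin φ₂ + cos φ₁ cos φ₂ cos Δλ = (-0.6046)(-0.8660) + (0.7965)(0.5000)(0.5906) = 0.75882,
so c = arccos(0.75882) = 0.70930 rad.
Distance = R·c = 6371 × 0.7093 ≈ 4519 km.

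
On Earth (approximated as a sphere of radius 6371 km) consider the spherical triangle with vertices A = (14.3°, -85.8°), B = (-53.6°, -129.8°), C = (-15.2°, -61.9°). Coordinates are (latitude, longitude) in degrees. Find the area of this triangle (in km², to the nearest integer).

Side lengths (central angles): a = 1.1302, b = 0.6597, c = 1.3543 rad; semiperimeter s = 1.5721.
By l'Huilier's theorem, tan(E/4) = √[tan(s/2) tan((s−a)/2) tan((s−b)/2) tan((s−c)/2)], giving spherical excess E = 0.4376 rad.
Area = E·R² = 0.4376 × (6371)² ≈ 17763854 km².

17763854 km²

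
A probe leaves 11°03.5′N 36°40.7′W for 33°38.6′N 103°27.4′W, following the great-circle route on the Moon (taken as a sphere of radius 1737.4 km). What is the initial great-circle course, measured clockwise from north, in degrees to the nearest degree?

302°

Δλ = -66.778° = -1.1655 rad.
y = sin Δλ · cos φ₂ = (-0.9190)(0.8325) = -0.7651
x = cos φ₁ sin φ₂ − sin φ₁ cos φ₂ cos Δλ = (0.9814)(0.5540) − (0.1918)(0.8325)(0.3943) = 0.4808
θ = atan2(y, x) = -57.85°; adding 360° gives 302°.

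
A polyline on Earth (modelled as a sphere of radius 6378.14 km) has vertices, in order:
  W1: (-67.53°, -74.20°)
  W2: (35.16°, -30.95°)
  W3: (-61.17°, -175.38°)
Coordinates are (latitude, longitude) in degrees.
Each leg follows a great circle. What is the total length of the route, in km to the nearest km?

28201 km

Leg W1→W2: central angle 1.8803 rad, distance 11992.6 km.
Leg W2→W3: central angle 2.5413 rad, distance 16208.6 km.
Total: 11992.6 + 16208.6 ≈ 28201 km.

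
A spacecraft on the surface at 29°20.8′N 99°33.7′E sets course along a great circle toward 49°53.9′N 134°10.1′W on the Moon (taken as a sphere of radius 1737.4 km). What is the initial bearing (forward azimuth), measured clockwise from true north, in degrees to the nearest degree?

Δλ = 126.270° = 2.2038 rad.
y = sin Δλ · cos φ₂ = (0.8062)(0.6441) = 0.5193
x = cos φ₁ sin φ₂ − sin φ₁ cos φ₂ cos Δλ = (0.8717)(0.7649) − (0.4901)(0.6441)(-0.5916) = 0.8535
θ = atan2(y, x) = 31.32°, so the bearing is 31°.

31°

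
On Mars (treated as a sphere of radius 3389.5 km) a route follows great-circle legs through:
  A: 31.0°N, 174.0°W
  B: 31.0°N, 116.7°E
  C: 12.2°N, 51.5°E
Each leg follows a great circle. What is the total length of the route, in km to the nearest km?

7154 km

Leg A→B: central angle 1.0181 rad, distance 3450.9 km.
Leg B→C: central angle 1.0925 rad, distance 3703.1 km.
Total: 3450.9 + 3703.1 ≈ 7154 km.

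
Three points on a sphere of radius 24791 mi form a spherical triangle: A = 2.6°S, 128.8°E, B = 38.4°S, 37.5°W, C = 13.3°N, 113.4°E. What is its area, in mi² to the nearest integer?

Side lengths (central angles): a = 2.5138, b = 0.3849, c = 2.3927 rad; semiperimeter s = 2.6457.
By l'Huilier's theorem, tan(E/4) = √[tan(s/2) tan((s−a)/2) tan((s−b)/2) tan((s−c)/2)], giving spherical excess E = 1.0374 rad.
Area = E·R² = 1.0374 × (24791)² ≈ 637605873 mi².

637605873 mi²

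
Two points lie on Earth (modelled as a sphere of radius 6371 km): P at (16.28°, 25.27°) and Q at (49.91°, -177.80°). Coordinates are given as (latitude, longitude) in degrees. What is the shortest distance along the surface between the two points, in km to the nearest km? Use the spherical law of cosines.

12315 km

Let φ₁ = 0.2841 rad, φ₂ = 0.8711 rad, and Δλ = 2.7389 rad.
cos c = sin φ₁ sin φ₂ + cos φ₁ cos φ₂ cos Δλ = (0.2803)(0.7650) + (0.9599)(0.6440)(-0.9200) = -0.35427,
so c = arccos(-0.35427) = 1.93293 rad.
Distance = R·c = 6371 × 1.9329 ≈ 12315 km.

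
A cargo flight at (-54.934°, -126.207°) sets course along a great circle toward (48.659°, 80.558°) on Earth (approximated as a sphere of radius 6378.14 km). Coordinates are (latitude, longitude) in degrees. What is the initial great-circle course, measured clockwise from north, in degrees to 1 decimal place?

Δλ = -153.235° = -2.6745 rad.
y = sin Δλ · cos φ₂ = (-0.4503)(0.6605) = -0.2975
x = cos φ₁ sin φ₂ − sin φ₁ cos φ₂ cos Δλ = (0.5745)(0.7508) − (-0.8185)(0.6605)(-0.8929) = -0.0514
θ = atan2(y, x) = -99.80°; adding 360° gives 260.2°.

260.2°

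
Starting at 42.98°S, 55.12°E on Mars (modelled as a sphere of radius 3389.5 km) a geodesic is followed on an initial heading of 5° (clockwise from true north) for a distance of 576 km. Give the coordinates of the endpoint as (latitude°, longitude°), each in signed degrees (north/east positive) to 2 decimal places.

Angular distance δ = d/R = 576/3389.5 = 0.16994 rad; initial bearing θ = 0.0873 rad.
sin φ₂ = sin φ₁ cos δ + cos φ₁ sin δ cos θ = (-0.6817)(0.9856) + (0.7316)(0.1691)(0.9962) = -0.5487, so φ₂ = -33.28°.
Δλ = atan2(sin θ sin δ cos φ₁, cos δ − sin φ₁ sin φ₂) = atan2(0.0108, 0.6115) = 1.010°.
λ₂ = 55.120° + 1.010° = 56.13°.

-33.28°, 56.13°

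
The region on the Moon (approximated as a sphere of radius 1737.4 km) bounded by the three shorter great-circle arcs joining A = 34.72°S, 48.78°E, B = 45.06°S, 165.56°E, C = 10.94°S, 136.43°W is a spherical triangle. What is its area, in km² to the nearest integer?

2310469 km²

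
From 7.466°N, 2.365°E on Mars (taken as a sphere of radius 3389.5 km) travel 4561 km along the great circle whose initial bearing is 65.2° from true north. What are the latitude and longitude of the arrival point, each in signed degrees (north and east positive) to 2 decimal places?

Angular distance δ = d/R = 4561/3389.5 = 1.34563 rad; initial bearing θ = 1.1380 rad.
sin φ₂ = sin φ₁ cos δ + cos φ₁ sin δ cos θ = (0.1299)(0.2233) + (0.9915)(0.9748)(0.4195) = 0.4344, so φ₂ = 25.75°.
Δλ = atan2(sin θ sin δ cos φ₁, cos δ − sin φ₁ sin φ₂) = atan2(0.8774, 0.1668) = 79.234°.
λ₂ = 2.365° + 79.234° = 81.60°.

25.75°, 81.60°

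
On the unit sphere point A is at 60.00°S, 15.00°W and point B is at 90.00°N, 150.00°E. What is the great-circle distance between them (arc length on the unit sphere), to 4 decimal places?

2.6180

With latitudes φ₁ = -60.000°, φ₂ = 90.000° and longitude difference Δλ = 165.000°:
cos c = sin φ₁ sin φ₂ + cos φ₁ cos φ₂ cos Δλ = (-0.8660)(1.0000) + (0.5000)(0.0000)(-0.9659) = -0.86603,
so c = arccos(-0.86603) = 2.61799 rad.
On the unit sphere the arc length equals the central angle: 2.6180.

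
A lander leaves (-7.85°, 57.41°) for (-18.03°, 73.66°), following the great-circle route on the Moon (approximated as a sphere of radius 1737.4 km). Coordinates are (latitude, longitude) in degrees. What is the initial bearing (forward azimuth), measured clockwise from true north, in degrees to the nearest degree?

124°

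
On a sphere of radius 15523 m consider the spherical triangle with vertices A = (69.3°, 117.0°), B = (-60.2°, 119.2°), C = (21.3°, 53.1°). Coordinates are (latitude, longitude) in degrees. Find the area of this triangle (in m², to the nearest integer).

353686465 m²

Side lengths (central angles): a = 1.6988, b = 1.0648, c = 2.2604 rad; semiperimeter s = 2.5120.
By l'Huilier's theorem, tan(E/4) = √[tan(s/2) tan((s−a)/2) tan((s−b)/2) tan((s−c)/2)], giving spherical excess E = 1.4678 rad.
Area = E·R² = 1.4678 × (15523)² ≈ 353686465 m².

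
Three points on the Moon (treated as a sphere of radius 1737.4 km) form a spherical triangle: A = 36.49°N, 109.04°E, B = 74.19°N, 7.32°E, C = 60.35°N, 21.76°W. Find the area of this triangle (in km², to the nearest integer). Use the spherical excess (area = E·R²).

141802 km²

Side lengths (central angles): a = 0.3046, b = 1.3109, c = 1.0149 rad; semiperimeter s = 1.3152.
By l'Huilier's theorem, tan(E/4) = √[tan(s/2) tan((s−a)/2) tan((s−b)/2) tan((s−c)/2)], giving spherical excess E = 0.0470 rad.
Area = E·R² = 0.0470 × (1737.4)² ≈ 141802 km².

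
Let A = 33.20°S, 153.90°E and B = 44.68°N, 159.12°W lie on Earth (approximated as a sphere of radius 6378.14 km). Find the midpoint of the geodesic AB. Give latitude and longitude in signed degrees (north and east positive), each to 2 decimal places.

6.25°, 175.37°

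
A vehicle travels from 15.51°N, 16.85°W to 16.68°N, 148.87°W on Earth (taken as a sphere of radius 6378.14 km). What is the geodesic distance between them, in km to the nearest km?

Let φ₁ = 0.2707 rad, φ₂ = 0.2911 rad, and Δλ = -2.3042 rad.
Haversine: a = sin²(Δφ/2) + cos φ₁ cos φ₂ sin²(Δλ/2) = 0.0001 + (0.9636)(0.9579)(0.8347) = 0.77056.
Central angle c = 2·arcsin(√a) = 2.14257 rad.
Distance = R·c = 6378.14 × 2.1426 ≈ 13666 km.

13666 km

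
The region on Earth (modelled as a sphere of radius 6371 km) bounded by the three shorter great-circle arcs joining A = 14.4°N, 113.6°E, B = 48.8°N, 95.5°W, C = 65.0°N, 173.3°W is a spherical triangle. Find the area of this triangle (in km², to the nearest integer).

3838808 km²

Side lengths (central angles): a = 0.7366, b = 1.2192, c = 1.9502 rad; semiperimeter s = 1.9530.
By l'Huilier's theorem, tan(E/4) = √[tan(s/2) tan((s−a)/2) tan((s−b)/2) tan((s−c)/2)], giving spherical excess E = 0.0946 rad.
Area = E·R² = 0.0946 × (6371)² ≈ 3838808 km².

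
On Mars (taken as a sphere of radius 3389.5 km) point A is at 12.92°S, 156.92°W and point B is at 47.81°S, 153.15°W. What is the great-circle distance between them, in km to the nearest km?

In radians: φ₁ = -0.2255, φ₂ = -0.8344, Δλ = 3.770° = 0.0658 rad.
cos c = sin φ₁ sin φ₂ + cos φ₁ cos φ₂ cos Δλ = (-0.2236)(-0.7409) + (0.9747)(0.6716)(0.9978) = 0.81884,
so c = arccos(0.81884) = 0.61142 rad.
Distance = R·c = 3389.5 × 0.6114 ≈ 2072 km.

2072 km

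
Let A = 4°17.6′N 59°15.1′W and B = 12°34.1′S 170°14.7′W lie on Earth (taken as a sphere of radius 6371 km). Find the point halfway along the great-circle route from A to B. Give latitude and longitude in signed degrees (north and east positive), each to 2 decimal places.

Central angle δ = 1.9444 rad. Interpolating on the sphere with fraction f = 0.5:
P = [sin((1−f)δ)·A + sin(fδ)·B] / sin δ = 0.8873·A + 0.8873·B in Cartesian coordinates,
giving P = (-0.4012, -0.9072, -0.1267), i.e. latitude -7.28°, longitude -113.85°.

-7.28°, -113.85°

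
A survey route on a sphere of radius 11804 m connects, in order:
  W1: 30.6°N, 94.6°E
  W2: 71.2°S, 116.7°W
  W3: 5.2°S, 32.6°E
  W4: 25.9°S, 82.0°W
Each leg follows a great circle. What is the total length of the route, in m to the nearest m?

71364 m

Leg W1→W2: central angle 2.3730 rad, distance 28011.1 m.
Leg W2→W3: central angle 1.7621 rad, distance 20800.1 m.
Leg W3→W4: central angle 1.9106 rad, distance 22553.2 m.
Total: 28011.1 + 20800.1 + 22553.2 ≈ 71364 m.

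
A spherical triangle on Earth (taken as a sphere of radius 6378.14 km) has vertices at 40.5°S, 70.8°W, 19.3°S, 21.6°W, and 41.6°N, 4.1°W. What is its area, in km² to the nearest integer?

16435799 km²

Side lengths (central angles): a = 1.0999, b = 1.7786, c = 0.8181 rad; semiperimeter s = 1.8483.
By l'Huilier's theorem, tan(E/4) = √[tan(s/2) tan((s−a)/2) tan((s−b)/2) tan((s−c)/2)], giving spherical excess E = 0.4040 rad.
Area = E·R² = 0.4040 × (6378.14)² ≈ 16435799 km².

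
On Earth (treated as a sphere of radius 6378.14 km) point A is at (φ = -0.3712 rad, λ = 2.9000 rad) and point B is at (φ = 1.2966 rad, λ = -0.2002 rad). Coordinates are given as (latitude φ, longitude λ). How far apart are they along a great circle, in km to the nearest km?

With latitudes φ₁ = -21.268°, φ₂ = 74.290° and longitude difference Δλ = -177.628°:
cos c = sin φ₁ sin φ₂ + cos φ₁ cos φ₂ cos Δλ = (-0.3627)(0.9626) + (0.9319)(0.2708)(-0.9991) = -0.60130,
so c = arccos(-0.60130) = 2.21592 rad.
Distance = R·c = 6378.14 × 2.2159 ≈ 14133 km.

14133 km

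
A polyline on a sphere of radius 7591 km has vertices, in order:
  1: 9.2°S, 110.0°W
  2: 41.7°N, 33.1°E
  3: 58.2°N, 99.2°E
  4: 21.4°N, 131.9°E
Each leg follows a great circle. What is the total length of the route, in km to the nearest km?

29324 km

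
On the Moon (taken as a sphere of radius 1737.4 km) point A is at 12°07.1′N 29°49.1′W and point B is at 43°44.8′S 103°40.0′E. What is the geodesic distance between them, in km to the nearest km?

With latitudes φ₁ = 12.118°, φ₂ = -43.747° and longitude difference Δλ = 133.485°:
Haversine: a = sin²(Δφ/2) + cos φ₁ cos φ₂ sin²(Δλ/2) = 0.2194 + (0.9777)(0.7224)(0.8441) = 0.81561.
Central angle c = 2·arcsin(√a) = 2.25392 rad.
Distance = R·c = 1737.4 × 2.2539 ≈ 3916 km.

3916 km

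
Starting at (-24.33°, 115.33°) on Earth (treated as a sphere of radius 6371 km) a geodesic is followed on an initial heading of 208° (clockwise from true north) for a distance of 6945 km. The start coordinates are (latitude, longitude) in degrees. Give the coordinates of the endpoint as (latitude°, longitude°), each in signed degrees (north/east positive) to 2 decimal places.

-64.67°, 38.68°

Angular distance δ = d/R = 6945/6371 = 1.09010 rad; initial bearing θ = 3.6303 rad.
sin φ₂ = sin φ₁ cos δ + cos φ₁ sin δ cos θ = (-0.4120)(0.4624) + (0.9112)(0.8867)(-0.8829) = -0.9039, so φ₂ = -64.67°.
Δλ = atan2(sin θ sin δ cos φ₁, cos δ − sin φ₁ sin φ₂) = atan2(-0.3793, 0.0900) = -76.649°.
λ₂ = 115.330° − 76.649° = 38.68°.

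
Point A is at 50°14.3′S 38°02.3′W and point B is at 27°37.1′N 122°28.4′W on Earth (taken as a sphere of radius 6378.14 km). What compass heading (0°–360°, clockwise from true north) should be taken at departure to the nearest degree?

292°

Δλ = -84.435° = -1.4737 rad.
y = sin Δλ · cos φ₂ = (-0.9953)(0.8861) = -0.8819
x = cos φ₁ sin φ₂ − sin φ₁ cos φ₂ cos Δλ = (0.6396)(0.4636) − (-0.7687)(0.8861)(0.0970) = 0.3626
θ = atan2(y, x) = -67.65°; adding 360° gives 292°.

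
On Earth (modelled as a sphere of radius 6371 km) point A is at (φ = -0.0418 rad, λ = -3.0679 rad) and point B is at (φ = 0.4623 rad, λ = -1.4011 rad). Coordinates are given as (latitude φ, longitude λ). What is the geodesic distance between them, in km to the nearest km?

10674 km

With latitudes φ₁ = -2.395°, φ₂ = 26.488° and longitude difference Δλ = 95.501°:
cos c = sin φ₁ sin φ₂ + cos φ₁ cos φ₂ cos Δλ = (-0.0418)(0.4460) + (0.9991)(0.8950)(-0.0959) = -0.10436,
so c = arccos(-0.10436) = 1.67534 rad.
Distance = R·c = 6371 × 1.6753 ≈ 10674 km.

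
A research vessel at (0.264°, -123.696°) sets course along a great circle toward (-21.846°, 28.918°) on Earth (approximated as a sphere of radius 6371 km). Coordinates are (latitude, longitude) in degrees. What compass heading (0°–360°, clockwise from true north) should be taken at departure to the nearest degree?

131°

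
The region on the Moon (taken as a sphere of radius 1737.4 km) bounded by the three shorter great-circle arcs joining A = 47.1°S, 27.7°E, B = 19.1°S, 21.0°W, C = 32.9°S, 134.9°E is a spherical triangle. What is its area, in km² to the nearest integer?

Side lengths (central angles): a = 2.1490, b = 1.3399, c = 0.8443 rad; semiperimeter s = 2.1666.
By l'Huilier's theorem, tan(E/4) = √[tan(s/2) tan((s−a)/2) tan((s−b)/2) tan((s−c)/2)], giving spherical excess E = 0.3004 rad.
Area = E·R² = 0.3004 × (1737.4)² ≈ 906885 km².

906885 km²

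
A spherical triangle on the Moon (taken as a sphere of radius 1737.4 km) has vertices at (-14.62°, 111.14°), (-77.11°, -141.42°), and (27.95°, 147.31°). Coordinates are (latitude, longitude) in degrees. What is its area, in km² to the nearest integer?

Side lengths (central angles): a = 1.9754, b = 0.9622, c = 1.3884 rad; semiperimeter s = 2.1630.
By l'Huilier's theorem, tan(E/4) = √[tan(s/2) tan((s−a)/2) tan((s−b)/2) tan((s−c)/2)], giving spherical excess E = 0.8744 rad.
Area = E·R² = 0.8744 × (1737.4)² ≈ 2639484 km².

2639484 km²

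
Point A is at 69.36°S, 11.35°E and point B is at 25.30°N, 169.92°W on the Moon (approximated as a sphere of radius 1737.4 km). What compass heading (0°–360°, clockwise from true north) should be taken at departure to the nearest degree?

With φ₁ = -1.2106, φ₂ = 0.4416, Δλ = 3.1194 rad, the forward-azimuth formula gives
θ = atan2( sin Δλ cos φ₂ , cos φ₁ sin φ₂ − sin φ₁ cos φ₂ cos Δλ ) = atan2(0.0200, -0.6952) = 178.35°.
So the initial bearing is 178°.

178°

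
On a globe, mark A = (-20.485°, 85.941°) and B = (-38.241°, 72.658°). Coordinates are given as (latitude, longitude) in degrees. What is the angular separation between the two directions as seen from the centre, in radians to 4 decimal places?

0.3690 rad

With latitudes φ₁ = -20.485°, φ₂ = -38.241° and longitude difference Δλ = -13.283°:
cos c = sin φ₁ sin φ₂ + cos φ₁ cos φ₂ cos Δλ = (-0.3500)(-0.6190) + (0.9368)(0.7854)(0.9732) = 0.93268,
so c = arccos(0.93268) = 0.36902 rad.
So the angular separation is 0.3690 rad.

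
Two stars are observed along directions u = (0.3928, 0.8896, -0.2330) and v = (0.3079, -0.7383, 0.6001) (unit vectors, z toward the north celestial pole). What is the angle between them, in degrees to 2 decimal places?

u·v = -0.6757; |u| = 1.0000, |v| = 1.0000.
cos θ = (u·v)/(|u||v|) = -0.6757, so θ = 132.51°.

132.51°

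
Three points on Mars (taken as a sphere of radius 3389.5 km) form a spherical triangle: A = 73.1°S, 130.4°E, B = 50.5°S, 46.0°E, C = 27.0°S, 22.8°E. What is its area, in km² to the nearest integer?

821070 km²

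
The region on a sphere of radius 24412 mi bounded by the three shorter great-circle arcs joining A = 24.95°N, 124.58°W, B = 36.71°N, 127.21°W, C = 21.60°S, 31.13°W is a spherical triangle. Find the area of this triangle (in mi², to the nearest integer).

Side lengths (central angles): a = 1.8744, b = 1.7783, c = 0.2090 rad; semiperimeter s = 1.9309.
By l'Huilier's theorem, tan(E/4) = √[tan(s/2) tan((s−a)/2) tan((s−b)/2) tan((s−c)/2)], giving spherical excess E = 0.2406 rad.
Area = E·R² = 0.2406 × (24412)² ≈ 143375139 mi².

143375139 mi²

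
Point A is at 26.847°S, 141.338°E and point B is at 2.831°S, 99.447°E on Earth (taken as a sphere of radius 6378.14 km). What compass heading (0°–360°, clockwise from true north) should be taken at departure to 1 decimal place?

Δλ = -41.891° = -0.7311 rad.
y = sin Δλ · cos φ₂ = (-0.6677)(0.9988) = -0.6669
x = cos φ₁ sin φ₂ − sin φ₁ cos φ₂ cos Δλ = (0.8922)(-0.0494) − (-0.4516)(0.9988)(0.7444) = 0.2917
θ = atan2(y, x) = -66.37°; adding 360° gives 293.6°.

293.6°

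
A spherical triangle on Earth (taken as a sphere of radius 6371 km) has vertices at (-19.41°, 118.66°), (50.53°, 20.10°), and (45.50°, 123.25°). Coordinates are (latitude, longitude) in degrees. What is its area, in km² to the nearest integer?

30785279 km²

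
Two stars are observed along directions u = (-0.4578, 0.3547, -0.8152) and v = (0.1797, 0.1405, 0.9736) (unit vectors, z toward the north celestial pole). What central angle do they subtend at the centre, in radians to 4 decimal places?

u·v = -0.8261; |u| = 1.0000, |v| = 1.0000.
cos θ = (u·v)/(|u||v|) = -0.8262, so θ = 2.5431 rad.

2.5431 rad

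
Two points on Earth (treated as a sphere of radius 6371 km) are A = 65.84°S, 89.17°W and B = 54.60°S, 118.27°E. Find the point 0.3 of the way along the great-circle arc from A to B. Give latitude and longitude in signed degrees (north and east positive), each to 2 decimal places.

-80.64°, -124.47°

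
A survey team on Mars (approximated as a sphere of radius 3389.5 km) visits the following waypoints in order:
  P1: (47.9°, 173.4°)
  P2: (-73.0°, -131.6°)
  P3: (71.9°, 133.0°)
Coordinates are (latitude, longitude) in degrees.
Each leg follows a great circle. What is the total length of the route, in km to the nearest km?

Leg P1→P2: central angle 2.2107 rad, distance 7493.2 km.
Leg P2→P3: central angle 2.7326 rad, distance 9262.2 km.
Total: 7493.2 + 9262.2 ≈ 16755 km.

16755 km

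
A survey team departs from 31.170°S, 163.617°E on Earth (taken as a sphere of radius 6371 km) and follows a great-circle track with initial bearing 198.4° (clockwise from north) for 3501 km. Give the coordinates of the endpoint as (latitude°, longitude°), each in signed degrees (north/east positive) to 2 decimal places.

Angular distance δ = d/R = 3501/6371 = 0.54952 rad; initial bearing θ = 3.4627 rad.
sin φ₂ = sin φ₁ cos δ + cos φ₁ sin δ cos θ = (-0.5176)(0.8528) + (0.8556)(0.5223)(-0.9489) = -0.8654, so φ₂ = -59.93°.
Δλ = atan2(sin θ sin δ cos φ₁, cos δ − sin φ₁ sin φ₂) = atan2(-0.1411, 0.4049) = -19.209°.
λ₂ = 163.617° − 19.209° = 144.41°.

-59.93°, 144.41°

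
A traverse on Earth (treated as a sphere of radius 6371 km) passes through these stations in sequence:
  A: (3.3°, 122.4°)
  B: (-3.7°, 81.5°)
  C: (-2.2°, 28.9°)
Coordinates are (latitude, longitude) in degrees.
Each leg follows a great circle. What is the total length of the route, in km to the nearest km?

10454 km

Leg A→B: central angle 0.7238 rad, distance 4611.2 km.
Leg B→C: central angle 0.9171 rad, distance 5842.7 km.
Total: 4611.2 + 5842.7 ≈ 10454 km.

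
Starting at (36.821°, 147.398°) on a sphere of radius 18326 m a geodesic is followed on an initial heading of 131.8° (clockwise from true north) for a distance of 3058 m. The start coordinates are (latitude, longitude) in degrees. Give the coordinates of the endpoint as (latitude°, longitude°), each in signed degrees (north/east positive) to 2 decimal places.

Angular distance δ = d/R = 3058/18326 = 0.16687 rad; initial bearing θ = 2.3003 rad.
sin φ₂ = sin φ₁ cos δ + cos φ₁ sin δ cos θ = (0.5993)(0.9861) + (0.8005)(0.1661)(-0.6665) = 0.5024, so φ₂ = 30.16°.
Δλ = atan2(sin θ sin δ cos φ₁, cos δ − sin φ₁ sin φ₂) = atan2(0.0991, 0.6850) = 8.233°.
λ₂ = 147.398° + 8.233° = 155.63°.

30.16°, 155.63°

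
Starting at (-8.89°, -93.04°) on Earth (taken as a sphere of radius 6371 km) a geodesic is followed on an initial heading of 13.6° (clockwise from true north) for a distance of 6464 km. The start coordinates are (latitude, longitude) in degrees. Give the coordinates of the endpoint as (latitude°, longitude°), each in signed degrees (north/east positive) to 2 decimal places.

47.22°, -75.94°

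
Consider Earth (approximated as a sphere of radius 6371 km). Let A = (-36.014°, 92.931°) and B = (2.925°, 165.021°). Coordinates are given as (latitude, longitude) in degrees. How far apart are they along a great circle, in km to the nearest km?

Let φ₁ = -0.6286 rad, φ₂ = 0.0511 rad, and Δλ = 1.2582 rad.
Haversine: a = sin²(Δφ/2) + cos φ₁ cos φ₂ sin²(Δλ/2) = 0.1111 + (0.8089)(0.9987)(0.3462) = 0.39079.
Central angle c = 2·arcsin(√a) = 1.35060 rad.
Distance = R·c = 6371 × 1.3506 ≈ 8605 km.

8605 km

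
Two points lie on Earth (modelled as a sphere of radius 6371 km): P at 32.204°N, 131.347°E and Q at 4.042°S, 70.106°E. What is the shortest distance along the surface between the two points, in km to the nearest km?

With latitudes φ₁ = 32.204°, φ₂ = -4.042° and longitude difference Δλ = -61.241°:
cos c = sin φ₁ sin φ₂ + cos φ₁ cos φ₂ cos Δλ = (0.5329)(-0.0705) + (0.8462)(0.9975)(0.4811) = 0.36853,
so c = arccos(0.36853) = 1.19337 rad.
Distance = R·c = 6371 × 1.1934 ≈ 7603 km.

7603 km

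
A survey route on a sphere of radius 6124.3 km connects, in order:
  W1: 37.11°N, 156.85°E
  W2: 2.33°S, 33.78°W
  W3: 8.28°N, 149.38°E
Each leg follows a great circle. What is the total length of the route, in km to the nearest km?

Leg W1→W2: central angle 2.5110 rad, distance 15378.1 km.
Leg W2→W3: central angle 3.0241 rad, distance 18520.7 km.
Total: 15378.1 + 18520.7 ≈ 33899 km.

33899 km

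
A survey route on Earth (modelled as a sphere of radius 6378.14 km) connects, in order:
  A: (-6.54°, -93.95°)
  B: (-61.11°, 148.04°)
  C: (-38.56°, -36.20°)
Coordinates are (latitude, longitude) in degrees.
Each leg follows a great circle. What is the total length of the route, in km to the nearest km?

Leg A→B: central angle 1.6968 rad, distance 10822.6 km.
Leg B→C: central angle 1.4010 rad, distance 8935.6 km.
Total: 10822.6 + 8935.6 ≈ 19758 km.

19758 km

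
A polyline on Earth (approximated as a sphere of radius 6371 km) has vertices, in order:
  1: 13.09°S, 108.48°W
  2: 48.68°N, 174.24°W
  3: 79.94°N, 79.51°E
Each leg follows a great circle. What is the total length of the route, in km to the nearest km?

14411 km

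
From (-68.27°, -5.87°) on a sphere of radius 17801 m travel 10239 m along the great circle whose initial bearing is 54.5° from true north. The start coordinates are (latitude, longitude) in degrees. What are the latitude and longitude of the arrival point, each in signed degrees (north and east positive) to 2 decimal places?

Angular distance δ = d/R = 10239/17801 = 0.57519 rad; initial bearing θ = 0.9512 rad.
sin φ₂ = sin φ₁ cos δ + cos φ₁ sin δ cos θ = (-0.9289)(0.8391) + (0.3702)(0.5440)(0.5807) = -0.6625, so φ₂ = -41.49°.
Δλ = atan2(sin θ sin δ cos φ₁, cos δ − sin φ₁ sin φ₂) = atan2(0.1640, 0.2237) = 36.245°.
λ₂ = -5.870° + 36.245° = 30.38°.

-41.49°, 30.38°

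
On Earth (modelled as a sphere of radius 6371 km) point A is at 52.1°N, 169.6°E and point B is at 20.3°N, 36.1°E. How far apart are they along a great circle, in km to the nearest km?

Let φ₁ = 0.9093 rad, φ₂ = 0.3543 rad, and Δλ = -2.3300 rad.
cos c = sin φ₁ sin φ₂ + cos φ₁ cos φ₂ cos Δλ = (0.7891)(0.3469) + (0.6143)(0.9379)(-0.6884) = -0.12282,
so c = arccos(-0.12282) = 1.69393 rad.
Distance = R·c = 6371 × 1.6939 ≈ 10792 km.

10792 km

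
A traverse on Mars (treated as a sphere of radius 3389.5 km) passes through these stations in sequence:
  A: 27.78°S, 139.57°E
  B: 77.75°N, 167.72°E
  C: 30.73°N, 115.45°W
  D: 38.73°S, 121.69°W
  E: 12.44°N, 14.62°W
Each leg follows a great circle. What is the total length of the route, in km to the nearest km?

Leg A→B: central angle 1.8650 rad, distance 6321.3 km.
Leg B→C: central angle 0.9993 rad, distance 3387.0 km.
Leg C→D: central angle 1.2165 rad, distance 4123.5 km.
Leg D→E: central angle 1.9373 rad, distance 6566.6 km.
Total: 6321.3 + 3387.0 + 4123.5 + 6566.6 ≈ 20398 km.

20398 km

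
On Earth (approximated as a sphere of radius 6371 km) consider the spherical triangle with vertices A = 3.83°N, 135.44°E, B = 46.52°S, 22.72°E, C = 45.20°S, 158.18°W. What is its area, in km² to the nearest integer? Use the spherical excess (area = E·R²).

62304587 km²

Side lengths (central angles): a = 1.5407, b = 1.3343, c = 1.8898 rad; semiperimeter s = 2.3824.
By l'Huilier's theorem, tan(E/4) = √[tan(s/2) tan((s−a)/2) tan((s−b)/2) tan((s−c)/2)], giving spherical excess E = 1.5350 rad.
Area = E·R² = 1.5350 × (6371)² ≈ 62304587 km².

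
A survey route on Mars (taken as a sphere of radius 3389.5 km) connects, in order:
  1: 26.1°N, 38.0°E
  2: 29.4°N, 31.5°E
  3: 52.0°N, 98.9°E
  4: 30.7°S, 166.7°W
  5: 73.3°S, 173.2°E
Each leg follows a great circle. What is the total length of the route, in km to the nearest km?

13039 km

Leg 1→2: central angle 0.1157 rad, distance 392.2 km.
Leg 2→3: central angle 0.9361 rad, distance 3172.8 km.
Leg 3→4: central angle 2.0297 rad, distance 6879.5 km.
Leg 4→5: central angle 0.7655 rad, distance 2594.6 km.
Total: 392.2 + 3172.8 + 6879.5 + 2594.6 ≈ 13039 km.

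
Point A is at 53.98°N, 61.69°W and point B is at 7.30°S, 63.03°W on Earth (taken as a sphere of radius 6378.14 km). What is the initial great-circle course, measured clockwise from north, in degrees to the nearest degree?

With φ₁ = 0.9421, φ₂ = -0.1274, Δλ = -0.0234 rad, the forward-azimuth formula gives
θ = atan2( sin Δλ cos φ₂ , cos φ₁ sin φ₂ − sin φ₁ cos φ₂ cos Δλ ) = atan2(-0.0232, -0.8768) = -178.48°.
Adding 360° brings this into [0°, 360°): 182°.

182°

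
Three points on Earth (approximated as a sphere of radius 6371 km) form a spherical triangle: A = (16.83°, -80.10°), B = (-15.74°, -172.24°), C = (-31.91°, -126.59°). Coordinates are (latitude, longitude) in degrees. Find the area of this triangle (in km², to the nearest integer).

Side lengths (central angles): a = 0.7748, b = 1.1523, c = 1.6840 rad; semiperimeter s = 1.8056.
By l'Huilier's theorem, tan(E/4) = √[tan(s/2) tan((s−a)/2) tan((s−b)/2) tan((s−c)/2)], giving spherical excess E = 0.4843 rad.
Area = E·R² = 0.4843 × (6371)² ≈ 19656851 km².

19656851 km²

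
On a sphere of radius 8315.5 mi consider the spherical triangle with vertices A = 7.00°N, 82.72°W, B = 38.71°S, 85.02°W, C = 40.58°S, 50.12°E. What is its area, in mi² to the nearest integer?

50407490 mi²

Side lengths (central angles): a = 1.5841, b = 2.2041, c = 0.7987 rad; semiperimeter s = 2.2934.
By l'Huilier's theorem, tan(E/4) = √[tan(s/2) tan((s−a)/2) tan((s−b)/2) tan((s−c)/2)], giving spherical excess E = 0.7290 rad.
Area = E·R² = 0.7290 × (8315.5)² ≈ 50407490 mi².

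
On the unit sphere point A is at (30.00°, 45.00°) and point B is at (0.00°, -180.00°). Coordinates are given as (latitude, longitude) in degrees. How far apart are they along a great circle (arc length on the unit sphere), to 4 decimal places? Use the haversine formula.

2.2299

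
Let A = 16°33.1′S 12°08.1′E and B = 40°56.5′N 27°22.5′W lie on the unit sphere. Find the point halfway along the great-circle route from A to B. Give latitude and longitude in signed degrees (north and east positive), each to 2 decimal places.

Central angle δ = 1.1897 rad. Interpolating on the sphere with fraction f = 0.5:
P = [sin((1−f)δ)·A + sin(fδ)·B] / sin δ = 0.6037·A + 0.6037·B in Cartesian coordinates,
giving P = (0.9707, -0.0880, 0.2236), i.e. latitude 12.92°, longitude -5.18°.

12.92°, -5.18°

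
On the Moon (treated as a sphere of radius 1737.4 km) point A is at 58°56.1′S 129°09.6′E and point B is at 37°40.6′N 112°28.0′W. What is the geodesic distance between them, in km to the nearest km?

With latitudes φ₁ = -58.935°, φ₂ = 37.677° and longitude difference Δλ = 118.373°:
cos c = sin φ₁ sin φ₂ + cos φ₁ cos φ₂ cos Δλ = (-0.8566)(0.6112) + (0.5160)(0.7915)(-0.4752) = -0.71763,
so c = arccos(-0.71763) = 2.37119 rad.
Distance = R·c = 1737.4 × 2.3712 ≈ 4120 km.

4120 km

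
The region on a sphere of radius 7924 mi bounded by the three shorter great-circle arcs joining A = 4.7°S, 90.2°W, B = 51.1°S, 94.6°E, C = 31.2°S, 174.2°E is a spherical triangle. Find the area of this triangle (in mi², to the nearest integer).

Side lengths (central angles): a = 1.0471, b = 1.6115, c = 2.1650 rad; semiperimeter s = 2.4118.
By l'Huilier's theorem, tan(E/4) = √[tan(s/2) tan((s−a)/2) tan((s−b)/2) tan((s−c)/2)], giving spherical excess E = 1.2896 rad.
Area = E·R² = 1.2896 × (7924)² ≈ 80973365 mi².

80973365 mi²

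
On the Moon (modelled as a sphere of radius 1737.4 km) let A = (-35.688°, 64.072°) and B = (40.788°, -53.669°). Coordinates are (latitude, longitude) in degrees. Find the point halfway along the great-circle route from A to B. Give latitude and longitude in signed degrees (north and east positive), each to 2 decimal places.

4.92°, 8.53°

The central angle between A and B is δ = 2.3014 rad.
With f = 0.5, the slerp weights are sin((1−f)δ)/sin δ = 1.2260 and sin(fδ)/sin δ = 1.2260.
Weighted sum of the unit vectors: (1.2260)·(0.3551,0.7305,-0.5834) + (1.2260)·(0.4486,-0.6100,0.6533) = (0.9853, 0.1477, 0.0857).
Converting back: φ = atan2(z, √(x²+y²)) = 4.92°, λ = atan2(y, x) = 8.53°.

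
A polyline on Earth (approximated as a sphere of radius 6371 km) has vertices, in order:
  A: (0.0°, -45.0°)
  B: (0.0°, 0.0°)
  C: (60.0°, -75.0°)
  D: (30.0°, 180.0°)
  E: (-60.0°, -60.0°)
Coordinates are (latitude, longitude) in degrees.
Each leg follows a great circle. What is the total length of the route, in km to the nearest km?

36622 km

Leg A→B: central angle 0.7854 rad, distance 5003.8 km.
Leg B→C: central angle 1.4410 rad, distance 9180.8 km.
Leg C→D: central angle 1.2441 rad, distance 7926.0 km.
Leg D→E: central angle 2.2777 rad, distance 14511.5 km.
Total: 5003.8 + 9180.8 + 7926.0 + 14511.5 ≈ 36622 km.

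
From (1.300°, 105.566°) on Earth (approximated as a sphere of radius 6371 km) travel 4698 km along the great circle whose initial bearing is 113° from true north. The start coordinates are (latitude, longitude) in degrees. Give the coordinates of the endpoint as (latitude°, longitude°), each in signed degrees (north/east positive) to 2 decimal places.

Angular distance δ = d/R = 4698/6371 = 0.73740 rad; initial bearing θ = 1.9722 rad.
sin φ₂ = sin φ₁ cos δ + cos φ₁ sin δ cos θ = (0.0227)(0.7402) + (0.9997)(0.6724)(-0.3907) = -0.2459, so φ₂ = -14.23°.
Δλ = atan2(sin θ sin δ cos φ₁, cos δ − sin φ₁ sin φ₂) = atan2(0.6188, 0.7458) = 39.681°.
λ₂ = 105.566° + 39.681° = 145.25°.

-14.23°, 145.25°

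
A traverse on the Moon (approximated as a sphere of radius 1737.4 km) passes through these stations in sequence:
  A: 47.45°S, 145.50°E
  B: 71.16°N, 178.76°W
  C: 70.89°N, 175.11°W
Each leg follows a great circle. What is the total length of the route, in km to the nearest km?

Leg A→B: central angle 2.1176 rad, distance 3679.1 km.
Leg B→C: central angle 0.0212 rad, distance 36.9 km.
Total: 3679.1 + 36.9 ≈ 3716 km.

3716 km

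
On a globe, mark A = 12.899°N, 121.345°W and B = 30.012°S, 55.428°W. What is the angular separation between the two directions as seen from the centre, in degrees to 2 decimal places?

76.54°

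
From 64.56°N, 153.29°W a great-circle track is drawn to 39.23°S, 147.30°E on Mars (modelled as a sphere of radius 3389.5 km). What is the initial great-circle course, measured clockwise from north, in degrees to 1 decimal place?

With φ₁ = 1.1268, φ₂ = -0.6847, Δλ = -1.0369 rad, the forward-azimuth formula gives
θ = atan2( sin Δλ cos φ₂ , cos φ₁ sin φ₂ − sin φ₁ cos φ₂ cos Δλ ) = atan2(-0.6668, -0.6276) = -133.27°.
Adding 360° brings this into [0°, 360°): 226.7°.

226.7°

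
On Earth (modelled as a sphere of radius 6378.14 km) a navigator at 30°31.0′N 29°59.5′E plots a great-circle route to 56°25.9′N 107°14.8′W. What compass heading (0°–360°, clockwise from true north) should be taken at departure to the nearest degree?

With φ₁ = 0.5326, φ₂ = 0.9849, Δλ = -2.3953 rad, the forward-azimuth formula gives
θ = atan2( sin Δλ cos φ₂ , cos φ₁ sin φ₂ − sin φ₁ cos φ₂ cos Δλ ) = atan2(-0.3754, 0.9239) = -22.11°.
Adding 360° brings this into [0°, 360°): 338°.

338°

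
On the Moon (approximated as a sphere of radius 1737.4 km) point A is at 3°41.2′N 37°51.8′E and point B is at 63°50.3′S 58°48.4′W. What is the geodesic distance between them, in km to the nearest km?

Let φ₁ = 0.0643 rad, φ₂ = -1.1142 rad, and Δλ = -1.6872 rad.
cos c = sin φ₁ sin φ₂ + cos φ₁ cos φ₂ cos Δλ = (0.0643)(-0.8976) + (0.9979)(0.4409)(-0.1162) = -0.10882,
so c = arccos(-0.10882) = 1.67983 rad.
Distance = R·c = 1737.4 × 1.6798 ≈ 2919 km.

2919 km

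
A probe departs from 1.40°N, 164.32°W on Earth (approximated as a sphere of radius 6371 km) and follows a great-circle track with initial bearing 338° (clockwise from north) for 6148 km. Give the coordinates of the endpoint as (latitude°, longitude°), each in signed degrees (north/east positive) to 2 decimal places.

Angular distance δ = d/R = 6148/6371 = 0.96500 rad; initial bearing θ = 5.8992 rad.
sin φ₂ = sin φ₁ cos δ + cos φ₁ sin δ cos θ = (0.0244)(0.5694) + (0.9997)(0.8220)(0.9272) = 0.7759, so φ₂ = 50.88°.
Δλ = atan2(sin θ sin δ cos φ₁, cos δ − sin φ₁ sin φ₂) = atan2(-0.3079, 0.5505) = -29.217°.
λ₂ = -164.320° − 29.217° = -193.54° → 166.46° after wrapping to (−180°, 180°].

50.88°, 166.46°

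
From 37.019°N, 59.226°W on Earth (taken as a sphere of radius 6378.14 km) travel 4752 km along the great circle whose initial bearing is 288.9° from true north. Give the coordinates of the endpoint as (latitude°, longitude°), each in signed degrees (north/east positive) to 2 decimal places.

38.16°, -113.90°

Angular distance δ = d/R = 4752/6378.14 = 0.74504 rad; initial bearing θ = 5.0423 rad.
sin φ₂ = sin φ₁ cos δ + cos φ₁ sin δ cos θ = (0.6021)(0.7351) + (0.7984)(0.6780)(0.3239) = 0.6179, so φ₂ = 38.16°.
Δλ = atan2(sin θ sin δ cos φ₁, cos δ − sin φ₁ sin φ₂) = atan2(-0.5122, 0.3630) = -54.670°.
λ₂ = -59.226° − 54.670° = -113.90°.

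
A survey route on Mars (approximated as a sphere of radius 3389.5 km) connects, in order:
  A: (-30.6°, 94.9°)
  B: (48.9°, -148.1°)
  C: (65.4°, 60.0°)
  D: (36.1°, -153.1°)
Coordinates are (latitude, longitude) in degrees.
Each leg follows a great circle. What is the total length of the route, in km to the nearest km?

Leg A→B: central angle 2.2659 rad, distance 7680.3 km.
Leg B→C: central angle 1.1110 rad, distance 3765.7 km.
Leg C→D: central angle 1.3140 rad, distance 4453.9 km.
Total: 7680.3 + 3765.7 + 4453.9 ≈ 15900 km.

15900 km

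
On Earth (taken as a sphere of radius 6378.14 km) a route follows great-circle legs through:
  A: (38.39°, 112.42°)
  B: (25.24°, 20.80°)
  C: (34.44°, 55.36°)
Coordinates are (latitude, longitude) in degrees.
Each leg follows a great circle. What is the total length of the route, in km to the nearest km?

Leg A→B: central angle 1.3235 rad, distance 8441.6 km.
Leg B→C: central angle 0.5443 rad, distance 3471.6 km.
Total: 8441.6 + 3471.6 ≈ 11913 km.

11913 km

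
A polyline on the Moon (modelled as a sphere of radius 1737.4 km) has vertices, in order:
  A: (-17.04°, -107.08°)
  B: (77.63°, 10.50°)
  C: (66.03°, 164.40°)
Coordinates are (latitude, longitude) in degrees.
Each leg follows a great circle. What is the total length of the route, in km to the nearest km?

Leg A→B: central angle 1.9617 rad, distance 3408.3 km.
Leg B→C: central angle 0.6191 rad, distance 1075.7 km.
Total: 3408.3 + 1075.7 ≈ 4484 km.

4484 km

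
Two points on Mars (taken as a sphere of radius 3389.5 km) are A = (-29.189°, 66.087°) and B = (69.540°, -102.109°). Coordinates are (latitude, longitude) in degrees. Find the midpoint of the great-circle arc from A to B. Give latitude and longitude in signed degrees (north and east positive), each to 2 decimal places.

39.99°, 58.42°

Central angle δ = 2.4274 rad. Interpolating on the sphere with fraction f = 0.5:
P = [sin((1−f)δ)·A + sin(fδ)·B] / sin δ = 1.4304·A + 1.4304·B in Cartesian coordinates,
giving P = (0.4013, 0.6527, 0.6426), i.e. latitude 39.99°, longitude 58.42°.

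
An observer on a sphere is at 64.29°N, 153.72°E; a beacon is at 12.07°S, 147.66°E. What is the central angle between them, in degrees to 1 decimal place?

76.5°

With latitudes φ₁ = 64.290°, φ₂ = -12.070° and longitude difference Δλ = -6.060°:
cos c = sin φ₁ sin φ₂ + cos φ₁ cos φ₂ cos Δλ = (0.9010)(-0.2091) + (0.4338)(0.9779)(0.9944) = 0.23345,
so c = arccos(0.23345) = 1.33517 rad.
So the angular separation is 76.5°.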